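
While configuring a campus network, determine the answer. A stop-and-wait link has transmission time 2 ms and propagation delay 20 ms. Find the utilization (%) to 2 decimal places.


Given: Ttrans = 2 ms, Tprop = 20 ms
RTT = 2 * Tprop = 2 * 20 = 40 ms
U = Ttrans / (Ttrans + RTT)
U = 2 / (2 + 40)
U = 2 / 42 = 0.047619
U% = 4.76%

4.76


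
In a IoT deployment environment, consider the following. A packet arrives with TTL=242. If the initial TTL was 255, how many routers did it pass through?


Given: initial TTL = 255, received TTL = 242
Hops = initial TTL - received TTL
Hops = 255 - 242 = 13

13


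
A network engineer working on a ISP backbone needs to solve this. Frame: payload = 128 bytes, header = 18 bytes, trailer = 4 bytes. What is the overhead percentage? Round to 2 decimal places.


Given: payload = 128 B, header = 18 B, trailer = 4 B
Overhead bytes = header + trailer = 18 + 4 = 22
Total frame = payload + overhead = 128 + 22 = 150
Overhead % = 22 / 150 * 100 = 14.6667% -> 14.67% (2 dp)

14.67


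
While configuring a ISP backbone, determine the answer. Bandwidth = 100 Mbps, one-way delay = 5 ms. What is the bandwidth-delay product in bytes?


Given: bandwidth = 100 Mbps, delay = 5 ms
BDP in bits = 100 * 10^6 * 5 / 1000
BDP in bits = 500000
BDP in bytes = 500000 / 8 = 62500

62500


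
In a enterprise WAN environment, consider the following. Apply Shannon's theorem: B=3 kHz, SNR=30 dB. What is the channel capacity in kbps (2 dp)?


Given: B = 3 kHz, SNR = 30 dB
SNR linear = 10^(30/10) = 1000
1 + SNR = 1001
log2(1001) = 9.9672262588
C = 3 * 1000 * 9.9672262588 = 29901.6788 bps
C = 29.901679 kbps -> 29.90 kbps (2 dp)

29.90


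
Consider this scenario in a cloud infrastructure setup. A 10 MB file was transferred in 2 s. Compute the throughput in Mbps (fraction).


Given: file = 10 MB, time = 2 s
File in Mb = 10 * 8 = 80 Mb
Throughput = 80 / 2 Mbps
Throughput = 40 Mbps

40


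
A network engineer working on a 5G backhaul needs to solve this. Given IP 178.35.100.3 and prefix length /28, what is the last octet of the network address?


Given: IP = 178.35.100.3, prefix = /28
Subnet mask = 255.255.255.240
Last octet of IP: 3
Last octet of mask: 240
Network last octet = 3 AND 240 = 0

0


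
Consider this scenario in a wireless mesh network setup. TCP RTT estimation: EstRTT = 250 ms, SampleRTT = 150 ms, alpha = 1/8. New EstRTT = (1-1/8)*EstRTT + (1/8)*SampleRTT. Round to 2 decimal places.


Given: EstRTT = 250 ms, SampleRTT = 150 ms, alpha = 1/8
New EstRTT = (1 - alpha) * EstRTT + alpha * SampleRTT
(7/8) * 250 = 218.75
(1/8) * 150 = 18.75
New EstRTT = 218.75 + 18.75 = 237.5 ms -> 237.50 ms (2 dp)

237.50


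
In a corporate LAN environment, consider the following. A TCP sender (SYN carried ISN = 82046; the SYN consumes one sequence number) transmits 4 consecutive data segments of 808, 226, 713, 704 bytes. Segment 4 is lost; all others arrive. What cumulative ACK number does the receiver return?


SYN uses sequence number 82046; first data byte = ISN + 1 = 82047.
Segment 1: SEQ = 82047, len = 808 B, covers [82047, 82854]
Segment 2: SEQ = 82855, len = 226 B, covers [82855, 83080]
Segment 3: SEQ = 83081, len = 713 B, covers [83081, 83793]
Segment 4: SEQ = 83794, len = 704 B, covers [83794, 84497] [LOST]
In-order data received: bytes [82047, 83793] (segments 1..3).
Segment 4 missing -> gap begins at byte 83794.
Cumulative ACK = next expected in-order byte = 82047 + 808 + 226 + 713 = 83794

83794


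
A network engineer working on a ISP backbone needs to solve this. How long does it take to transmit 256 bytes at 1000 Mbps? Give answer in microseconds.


Given: packet = 256 bytes, bandwidth = 1000 Mbps
Packet in bits = 256 * 8 = 2048 bits
Bandwidth = 1000 * 10^6 = 1000000000 bps
Time = 2048 / 1000000000 seconds
Time in us = 2048 * 10^6 / 1000000000 = 2.048

2.048


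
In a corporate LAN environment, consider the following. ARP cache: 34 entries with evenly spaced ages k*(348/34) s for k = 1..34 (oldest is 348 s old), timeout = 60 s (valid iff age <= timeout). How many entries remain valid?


Ages are k * 348/34 s for k = 1..34 (spacing = 10.2353 s).
Entry k is valid iff k * 348/34 <= 60 iff k <= 34 * 60 / 348 = 5.8621
n_valid = floor(5.8621) = 5
(n_stale = 34 - 5 = 29)

5


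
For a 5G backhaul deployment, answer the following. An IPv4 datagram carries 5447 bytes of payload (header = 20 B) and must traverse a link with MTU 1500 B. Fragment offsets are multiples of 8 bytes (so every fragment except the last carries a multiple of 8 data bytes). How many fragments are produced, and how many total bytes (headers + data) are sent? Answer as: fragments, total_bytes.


Max data per non-final fragment = floor((MTU - header)/8)*8 = floor((1500 - 20)/8)*8 = floor(1480/8)*8 = 1480 B
Final fragment needs no 8-byte alignment: it can carry up to MTU - header = 1480 B
Non-final fragments needed = ceil((payload - 1480) / 1480) = ceil(3967/1480) = ceil(2.6804) = 3
Number of fragments = 3 + 1 = 4
Fragment sizes (data): 3 * 1480 B + 1007 B (last, 1007 <= 1480 OK)
Total bytes sent = payload + n_frags * header = 5447 + 4*20 = 5447 + 80 = 5527 B

4, 5527


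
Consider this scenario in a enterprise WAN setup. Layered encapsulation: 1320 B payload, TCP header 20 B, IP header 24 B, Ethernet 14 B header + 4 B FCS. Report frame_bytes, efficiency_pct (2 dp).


TCP segment = 1320 + 20 = 1340 B
IP packet = 1340 + 24 = 1364 B
Ethernet frame = 1364 + 14 + 4 = 1382 B
Efficiency = app / frame = 1320 / 1382 = 0.955137 = 95.5137% -> 95.51% (2 dp)

1382, 95.51


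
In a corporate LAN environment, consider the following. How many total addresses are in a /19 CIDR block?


Given: CIDR prefix /19
Host bits = 32 - 19 = 13
Total addresses = 2^13 = 8192

8192


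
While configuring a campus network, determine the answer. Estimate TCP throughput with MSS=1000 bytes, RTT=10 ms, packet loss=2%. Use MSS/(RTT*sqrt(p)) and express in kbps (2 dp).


Given: MSS = 1000 bytes, RTT = 10 ms, loss = 2%
RTT in seconds = 10 / 1000 = 0.01
Loss rate = 2% = 0.02
sqrt(loss) = sqrt(0.02) = 0.141421356237
Throughput (bytes/s) = 1000 / (0.01 * 0.141421356237) = 707106.7812
Throughput (kbps) = 707106.7812 * 8 / 1000 = 5656.854249 -> 5656.85 kbps (2 dp)

5656.85


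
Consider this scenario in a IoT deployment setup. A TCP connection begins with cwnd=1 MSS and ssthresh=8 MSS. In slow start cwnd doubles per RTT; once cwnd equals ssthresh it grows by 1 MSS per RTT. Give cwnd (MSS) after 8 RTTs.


RTT 0: cwnd = 1 MSS (initial)
RTT 1: cwnd = 2 MSS (slow start, doubled)
RTT 2: cwnd = 4 MSS (slow start, doubled)
RTT 3: cwnd = 8 MSS (slow start, doubled)
RTT 4: cwnd = 9 MSS (congestion avoidance, +1)
RTT 5: cwnd = 10 MSS (congestion avoidance, +1)
RTT 6: cwnd = 11 MSS (congestion avoidance, +1)
RTT 7: cwnd = 12 MSS (congestion avoidance, +1)
RTT 8: cwnd = 13 MSS (congestion avoidance, +1)

13


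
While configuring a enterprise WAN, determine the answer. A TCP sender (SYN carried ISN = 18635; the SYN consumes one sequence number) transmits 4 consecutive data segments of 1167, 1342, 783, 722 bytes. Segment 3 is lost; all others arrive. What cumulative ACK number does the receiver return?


SYN uses sequence number 18635; first data byte = ISN + 1 = 18636.
Segment 1: SEQ = 18636, len = 1167 B, covers [18636, 19802]
Segment 2: SEQ = 19803, len = 1342 B, covers [19803, 21144]
Segment 3: SEQ = 21145, len = 783 B, covers [21145, 21927] [LOST]
Segment 4: SEQ = 21928, len = 722 B, covers [21928, 22649]
In-order data received: bytes [18636, 21144] (segments 1..2).
Segment 3 missing -> gap begins at byte 21145; later segments buffered out of order.
Cumulative ACK = next expected in-order byte = 18636 + 1167 + 1342 = 21145

21145


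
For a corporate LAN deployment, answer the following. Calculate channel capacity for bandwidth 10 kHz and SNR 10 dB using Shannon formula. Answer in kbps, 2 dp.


Given: B = 10 kHz, SNR = 10 dB
SNR linear = 10^(10/10) = 10
1 + SNR = 11
log2(11) = 3.4594316186
C = 10 * 1000 * 3.4594316186 = 34594.3162 bps
C = 34.594316 kbps -> 34.59 kbps (2 dp)

34.59


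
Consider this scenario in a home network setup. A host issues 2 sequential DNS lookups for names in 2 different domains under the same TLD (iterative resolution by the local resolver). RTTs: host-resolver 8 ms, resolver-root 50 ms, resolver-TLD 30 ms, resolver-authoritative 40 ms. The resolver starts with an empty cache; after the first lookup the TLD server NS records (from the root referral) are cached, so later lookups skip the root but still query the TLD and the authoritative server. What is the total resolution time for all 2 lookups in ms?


Lookup 1 (cold cache): local + root + TLD + auth = 8 + 50 + 30 + 40 = 128 ms
Lookups 2..2 (TLD NS cached -> skip root; new domain -> still ask TLD and auth): local + TLD + auth = 8 + 30 + 40 = 78 ms each
Remaining 1 lookups: 1 * 78 = 78 ms
Total = 128 + 78 = 206 ms

206


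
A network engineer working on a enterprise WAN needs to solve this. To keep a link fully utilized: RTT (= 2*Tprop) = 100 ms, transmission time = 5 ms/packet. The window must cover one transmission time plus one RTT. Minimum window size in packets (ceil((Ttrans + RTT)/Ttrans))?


Given: Ttrans = 5 ms, RTT = 100 ms (= 2 * Tprop, Tprop = 50 ms)
Time until first ACK returns = Ttrans + RTT = 5 + 100 = 105 ms
Need W * Ttrans >= Ttrans + RTT  ->  W >= (Ttrans + RTT) / Ttrans
(Ttrans + RTT) / Ttrans = 105 / 5 = 21
W_min = ceil(21) = 21

21


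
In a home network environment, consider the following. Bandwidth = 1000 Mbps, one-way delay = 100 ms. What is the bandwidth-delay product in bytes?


Given: bandwidth = 1000 Mbps, delay = 100 ms
BDP in bits = 1000 * 10^6 * 100 / 1000
BDP in bits = 100000000
BDP in bytes = 100000000 / 8 = 12500000

12500000


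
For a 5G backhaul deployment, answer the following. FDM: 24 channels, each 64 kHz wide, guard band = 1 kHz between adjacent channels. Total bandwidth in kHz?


Given: 24 channels, 64 kHz each, guard = 1 kHz
Channel bandwidth = 24 * 64 = 1536 kHz
Guard bands = 23 gaps * 1 kHz = 23 kHz
Total = 1536 + 23 = 1559 kHz

1559


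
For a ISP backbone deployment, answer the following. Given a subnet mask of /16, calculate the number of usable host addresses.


Given: subnet mask /16
Host bits = 32 - 16 = 16
Total addresses = 2^16 = 65536
Usable hosts = 65536 - 2 (network + broadcast) = 65534

65534


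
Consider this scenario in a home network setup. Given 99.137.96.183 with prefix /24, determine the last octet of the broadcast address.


Given: IP = 99.137.96.183, prefix = /24
Host bits = 32 - 24 = 8
Network last octet = 183 AND mask = 0
Host part size = 2^8 - 1 = 255
Broadcast last octet = 0 OR 255 = 255

255


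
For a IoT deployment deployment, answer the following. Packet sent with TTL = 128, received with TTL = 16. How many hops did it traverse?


Given: initial TTL = 128, received TTL = 16
Hops = initial TTL - received TTL
Hops = 128 - 16 = 112

112


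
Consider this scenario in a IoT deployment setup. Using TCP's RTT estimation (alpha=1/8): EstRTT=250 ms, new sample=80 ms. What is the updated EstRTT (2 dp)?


Given: EstRTT = 250 ms, SampleRTT = 80 ms, alpha = 1/8
New EstRTT = (1 - alpha) * EstRTT + alpha * SampleRTT
(7/8) * 250 = 218.75
(1/8) * 80 = 10
New EstRTT = 218.75 + 10 = 228.75 ms -> 228.75 ms (2 dp)

228.75


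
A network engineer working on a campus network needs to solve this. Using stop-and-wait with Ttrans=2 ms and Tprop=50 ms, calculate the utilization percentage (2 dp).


Given: Ttrans = 2 ms, Tprop = 50 ms
RTT = 2 * Tprop = 2 * 50 = 100 ms
U = Ttrans / (Ttrans + RTT)
U = 2 / (2 + 100)
U = 2 / 102 = 0.019608
U% = 1.96%

1.96


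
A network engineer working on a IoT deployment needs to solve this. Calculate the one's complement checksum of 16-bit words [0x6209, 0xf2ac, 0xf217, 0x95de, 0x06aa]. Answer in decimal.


Given words: [0x6209, 0xf2ac, 0xf217, 0x95de, 0x06aa]
Step 1: Sum all words
Raw sum = 25097 + 62124 + 61975 + 38366 + 1706 = 189268
Step 2: Fold carry: (58196 + 2) = 58198
One's complement = ~58198 & 0xFFFF = 7337

7337


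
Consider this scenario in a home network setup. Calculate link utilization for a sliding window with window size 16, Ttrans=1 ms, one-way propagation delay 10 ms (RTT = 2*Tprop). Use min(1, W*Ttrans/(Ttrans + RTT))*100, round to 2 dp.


Given: W = 16, Ttrans = 1 ms, RTT = 20 ms (= 2 * Tprop, Tprop = 10 ms)
Cycle time = Ttrans + RTT = 1 + 20 = 21 ms (first packet sent until its ACK returns)
W * Ttrans = 16 * 1 = 16 ms of sending per cycle
W * Ttrans / (Ttrans + RTT) = 16 / 21 = 0.761905
U = min(1, 0.761905) = 0.761905
U% = 76.19%

76.19


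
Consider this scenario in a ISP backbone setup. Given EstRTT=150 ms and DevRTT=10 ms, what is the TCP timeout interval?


Given: EstRTT = 150 ms, DevRTT = 10 ms
Timeout = EstRTT + 4 * DevRTT
4 * DevRTT = 4 * 10 = 40
Timeout = 150 + 40 = 190 ms

190


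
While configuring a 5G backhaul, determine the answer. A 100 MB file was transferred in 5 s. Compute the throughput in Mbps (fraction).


Given: file = 100 MB, time = 5 s
File in Mb = 100 * 8 = 800 Mb
Throughput = 800 / 5 Mbps
Throughput = 160 Mbps

160


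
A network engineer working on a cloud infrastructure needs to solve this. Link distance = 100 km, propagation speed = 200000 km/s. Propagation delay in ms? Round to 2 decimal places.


Given: distance = 100 km, speed = 200000 km/s
Delay = distance / speed = 100 / 200000 seconds
Delay in ms = 100 * 1000 / 200000
Delay = 0.5000 ms
Rounded to 2 dp = 0.50 ms

0.50


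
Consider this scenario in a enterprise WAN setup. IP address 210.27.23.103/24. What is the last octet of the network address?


Given: IP = 210.27.23.103, prefix = /24
Subnet mask = 255.255.255.0
Last octet of IP: 103
Last octet of mask: 0
Network last octet = 103 AND 0 = 0

0


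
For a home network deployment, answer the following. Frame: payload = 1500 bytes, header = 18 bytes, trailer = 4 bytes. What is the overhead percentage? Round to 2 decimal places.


Given: payload = 1500 B, header = 18 B, trailer = 4 B
Overhead bytes = header + trailer = 18 + 4 = 22
Total frame = payload + overhead = 1500 + 22 = 1522
Overhead % = 22 / 1522 * 100 = 1.4455% -> 1.45% (2 dp)

1.45


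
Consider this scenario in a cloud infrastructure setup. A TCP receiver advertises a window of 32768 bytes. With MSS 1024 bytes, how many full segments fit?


Given: RWND = 32768 bytes, MSS = 1024 bytes
Full segments = floor(RWND / MSS)
Full segments = floor(32768 / 1024)
Full segments = floor(32.0) = 32

32


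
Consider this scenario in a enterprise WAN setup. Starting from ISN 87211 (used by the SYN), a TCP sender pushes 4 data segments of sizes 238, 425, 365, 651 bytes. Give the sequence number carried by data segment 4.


The SYN occupies sequence number ISN = 87211, so the first data byte is ISN + 1 = 87212.
SEQ of data segment i = (ISN + 1) + sum of payload sizes of segments 1..i-1.
Segment 1: SEQ = 87212, payload = 238 bytes
Segment 2: SEQ = 87450, payload = 425 bytes
Segment 3: SEQ = 87875, payload = 365 bytes
Segment 4: SEQ = 88240, payload = 651 bytes
SEQ of segment 4 = 87212 + 238 + 425 + 365 = 88240

88240


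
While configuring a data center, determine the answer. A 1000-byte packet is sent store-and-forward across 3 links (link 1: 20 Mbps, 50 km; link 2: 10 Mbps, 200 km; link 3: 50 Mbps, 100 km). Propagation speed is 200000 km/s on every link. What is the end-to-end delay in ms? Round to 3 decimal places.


Packet = 1000 bytes = 8000 bits. Store-and-forward: sum (t_trans + t_prop) per link.
Link 1: t_trans = 8000/(20*10^6) s = 0.4000 ms; t_prop = 50/200000 s = 0.2500 ms; subtotal = 0.6500 ms
Link 2: t_trans = 8000/(10*10^6) s = 0.8000 ms; t_prop = 200/200000 s = 1.0000 ms; subtotal = 1.8000 ms
Link 3: t_trans = 8000/(50*10^6) s = 0.1600 ms; t_prop = 100/200000 s = 0.5000 ms; subtotal = 0.6600 ms
End-to-end = 0.6500 + 1.8000 + 0.6600 = 3.1100 ms -> 3.110 ms (3 dp)

3.110


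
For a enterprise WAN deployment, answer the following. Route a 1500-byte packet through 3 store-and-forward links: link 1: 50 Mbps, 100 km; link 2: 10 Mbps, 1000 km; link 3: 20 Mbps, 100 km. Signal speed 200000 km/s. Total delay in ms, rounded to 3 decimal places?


Packet = 1500 bytes = 12000 bits. Store-and-forward: sum (t_trans + t_prop) per link.
Link 1: t_trans = 12000/(50*10^6) s = 0.2400 ms; t_prop = 100/200000 s = 0.5000 ms; subtotal = 0.7400 ms
Link 2: t_trans = 12000/(10*10^6) s = 1.2000 ms; t_prop = 1000/200000 s = 5.0000 ms; subtotal = 6.2000 ms
Link 3: t_trans = 12000/(20*10^6) s = 0.6000 ms; t_prop = 100/200000 s = 0.5000 ms; subtotal = 1.1000 ms
End-to-end = 0.7400 + 6.2000 + 1.1000 = 8.0400 ms -> 8.040 ms (3 dp)

8.040


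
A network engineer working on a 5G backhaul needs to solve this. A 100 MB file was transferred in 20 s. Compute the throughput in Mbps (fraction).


Given: file = 100 MB, time = 20 s
File in Mb = 100 * 8 = 800 Mb
Throughput = 800 / 20 Mbps
Throughput = 40 Mbps

40


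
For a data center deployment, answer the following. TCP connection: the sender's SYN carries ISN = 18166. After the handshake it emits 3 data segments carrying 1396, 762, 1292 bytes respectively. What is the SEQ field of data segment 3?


The SYN occupies sequence number ISN = 18166, so the first data byte is ISN + 1 = 18167.
SEQ of data segment i = (ISN + 1) + sum of payload sizes of segments 1..i-1.
Segment 1: SEQ = 18167, payload = 1396 bytes
Segment 2: SEQ = 19563, payload = 762 bytes
Segment 3: SEQ = 20325, payload = 1292 bytes
SEQ of segment 3 = 18167 + 1396 + 762 = 20325

20325


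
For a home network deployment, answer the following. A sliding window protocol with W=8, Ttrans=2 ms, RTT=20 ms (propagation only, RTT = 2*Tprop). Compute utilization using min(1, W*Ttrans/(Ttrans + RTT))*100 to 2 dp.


Given: W = 8, Ttrans = 2 ms, RTT = 20 ms (= 2 * Tprop, Tprop = 10 ms)
Cycle time = Ttrans + RTT = 2 + 20 = 22 ms (first packet sent until its ACK returns)
W * Ttrans = 8 * 2 = 16 ms of sending per cycle
W * Ttrans / (Ttrans + RTT) = 16 / 22 = 0.727273
U = min(1, 0.727273) = 0.727273
U% = 72.73%

72.73


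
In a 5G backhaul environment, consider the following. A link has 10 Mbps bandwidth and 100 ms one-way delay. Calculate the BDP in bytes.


Given: bandwidth = 10 Mbps, delay = 100 ms
BDP in bits = 10 * 10^6 * 100 / 1000
BDP in bits = 1000000
BDP in bytes = 1000000 / 8 = 125000

125000


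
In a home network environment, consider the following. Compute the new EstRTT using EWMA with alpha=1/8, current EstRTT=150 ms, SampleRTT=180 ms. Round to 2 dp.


Given: EstRTT = 150 ms, SampleRTT = 180 ms, alpha = 1/8
New EstRTT = (1 - alpha) * EstRTT + alpha * SampleRTT
(7/8) * 150 = 131.25
(1/8) * 180 = 22.5
New EstRTT = 131.25 + 22.5 = 153.75 ms -> 153.75 ms (2 dp)

153.75


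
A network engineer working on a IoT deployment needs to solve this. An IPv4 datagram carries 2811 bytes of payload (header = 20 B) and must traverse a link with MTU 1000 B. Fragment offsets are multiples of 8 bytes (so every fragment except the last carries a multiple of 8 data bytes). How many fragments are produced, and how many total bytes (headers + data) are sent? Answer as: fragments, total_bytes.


Max data per non-final fragment = floor((MTU - header)/8)*8 = floor((1000 - 20)/8)*8 = floor(980/8)*8 = 976 B
Final fragment needs no 8-byte alignment: it can carry up to MTU - header = 980 B
Non-final fragments needed = ceil((payload - 980) / 976) = ceil(1831/976) = ceil(1.8760) = 2
Number of fragments = 2 + 1 = 3
Fragment sizes (data): 2 * 976 B + 859 B (last, 859 <= 980 OK)
Total bytes sent = payload + n_frags * header = 2811 + 3*20 = 2811 + 60 = 2871 B

3, 2871


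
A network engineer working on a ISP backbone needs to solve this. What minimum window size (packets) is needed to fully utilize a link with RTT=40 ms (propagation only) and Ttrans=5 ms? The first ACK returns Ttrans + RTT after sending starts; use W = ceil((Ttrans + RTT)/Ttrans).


Given: Ttrans = 5 ms, RTT = 40 ms (= 2 * Tprop, Tprop = 20 ms)
Time until first ACK returns = Ttrans + RTT = 5 + 40 = 45 ms
Need W * Ttrans >= Ttrans + RTT  ->  W >= (Ttrans + RTT) / Ttrans
(Ttrans + RTT) / Ttrans = 45 / 5 = 9
W_min = ceil(9) = 9

9


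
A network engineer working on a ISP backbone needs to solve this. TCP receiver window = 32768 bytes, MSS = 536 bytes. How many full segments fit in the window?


Given: RWND = 32768 bytes, MSS = 536 bytes
Full segments = floor(RWND / MSS)
Full segments = floor(32768 / 536)
Full segments = floor(61.1343) = 61

61


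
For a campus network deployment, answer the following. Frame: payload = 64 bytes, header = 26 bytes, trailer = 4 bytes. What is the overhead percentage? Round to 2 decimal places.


Given: payload = 64 B, header = 26 B, trailer = 4 B
Overhead bytes = header + trailer = 26 + 4 = 30
Total frame = payload + overhead = 64 + 30 = 94
Overhead % = 30 / 94 * 100 = 31.9149% -> 31.91% (2 dp)

31.91


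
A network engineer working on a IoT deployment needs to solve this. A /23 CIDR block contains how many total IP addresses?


Given: CIDR prefix /23
Host bits = 32 - 23 = 9
Total addresses = 2^9 = 512

512


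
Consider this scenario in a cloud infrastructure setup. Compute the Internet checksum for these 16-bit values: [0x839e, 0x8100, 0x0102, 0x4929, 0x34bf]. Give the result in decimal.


Given words: [0x839e, 0x8100, 0x0102, 0x4929, 0x34bf]
Step 1: Sum all words
Raw sum = 33694 + 33024 + 258 + 18729 + 13503 = 99208
Step 2: Fold carry: (33672 + 1) = 33673
One's complement = ~33673 & 0xFFFF = 31862

31862


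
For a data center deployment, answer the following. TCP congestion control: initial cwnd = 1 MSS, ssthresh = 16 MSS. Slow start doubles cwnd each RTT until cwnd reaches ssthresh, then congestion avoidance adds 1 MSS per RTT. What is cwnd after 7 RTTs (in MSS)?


RTT 0: cwnd = 1 MSS (initial)
RTT 1: cwnd = 2 MSS (slow start, doubled)
RTT 2: cwnd = 4 MSS (slow start, doubled)
RTT 3: cwnd = 8 MSS (slow start, doubled)
RTT 4: cwnd = 16 MSS (slow start, doubled)
RTT 5: cwnd = 17 MSS (congestion avoidance, +1)
RTT 6: cwnd = 18 MSS (congestion avoidance, +1)
RTT 7: cwnd = 19 MSS (congestion avoidance, +1)

19


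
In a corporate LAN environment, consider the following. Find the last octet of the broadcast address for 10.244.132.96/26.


Given: IP = 10.244.132.96, prefix = /26
Host bits = 32 - 26 = 6
Network last octet = 96 AND mask = 64
Host part size = 2^6 - 1 = 63
Broadcast last octet = 64 OR 63 = 127

127


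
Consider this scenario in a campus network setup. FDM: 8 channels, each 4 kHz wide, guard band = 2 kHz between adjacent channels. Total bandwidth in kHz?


Given: 8 channels, 4 kHz each, guard = 2 kHz
Channel bandwidth = 8 * 4 = 32 kHz
Guard bands = 7 gaps * 2 kHz = 14 kHz
Total = 32 + 14 = 46 kHz

46


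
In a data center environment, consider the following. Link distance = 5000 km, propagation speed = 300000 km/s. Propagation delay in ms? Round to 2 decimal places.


Given: distance = 5000 km, speed = 300000 km/s
Delay = distance / speed = 5000 / 300000 seconds
Delay in ms = 5000 * 1000 / 300000
Delay = 16.6667 ms
Rounded to 2 dp = 16.67 ms

16.67


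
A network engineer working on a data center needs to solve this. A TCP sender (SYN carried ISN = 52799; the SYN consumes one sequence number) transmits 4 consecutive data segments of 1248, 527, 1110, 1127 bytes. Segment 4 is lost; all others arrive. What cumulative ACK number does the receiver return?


SYN uses sequence number 52799; first data byte = ISN + 1 = 52800.
Segment 1: SEQ = 52800, len = 1248 B, covers [52800, 54047]
Segment 2: SEQ = 54048, len = 527 B, covers [54048, 54574]
Segment 3: SEQ = 54575, len = 1110 B, covers [54575, 55684]
Segment 4: SEQ = 55685, len = 1127 B, covers [55685, 56811] [LOST]
In-order data received: bytes [52800, 55684] (segments 1..3).
Segment 4 missing -> gap begins at byte 55685.
Cumulative ACK = next expected in-order byte = 52800 + 1248 + 527 + 1110 = 55685

55685


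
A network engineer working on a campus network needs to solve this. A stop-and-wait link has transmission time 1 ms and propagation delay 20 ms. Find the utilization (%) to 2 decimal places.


Given: Ttrans = 1 ms, Tprop = 20 ms
RTT = 2 * Tprop = 2 * 20 = 40 ms
U = Ttrans / (Ttrans + RTT)
U = 1 / (1 + 40)
U = 1 / 41 = 0.02439
U% = 2.44%

2.44


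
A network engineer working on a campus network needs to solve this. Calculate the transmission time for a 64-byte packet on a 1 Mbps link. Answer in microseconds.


Given: packet = 64 bytes, bandwidth = 1 Mbps
Packet in bits = 64 * 8 = 512 bits
Bandwidth = 1 * 10^6 = 1000000 bps
Time = 512 / 1000000 seconds
Time in us = 512 * 10^6 / 1000000 = 512

512


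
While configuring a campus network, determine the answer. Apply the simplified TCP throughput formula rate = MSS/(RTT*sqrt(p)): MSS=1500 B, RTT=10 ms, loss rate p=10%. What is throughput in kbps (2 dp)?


Given: MSS = 1500 bytes, RTT = 10 ms, loss = 10%
RTT in seconds = 10 / 1000 = 0.01
Loss rate = 10% = 0.1
sqrt(loss) = sqrt(0.1) = 0.316227766017
Throughput (bytes/s) = 1500 / (0.01 * 0.316227766017) = 474341.6490
Throughput (kbps) = 474341.6490 * 8 / 1000 = 3794.733192 -> 3794.73 kbps (2 dp)

3794.73


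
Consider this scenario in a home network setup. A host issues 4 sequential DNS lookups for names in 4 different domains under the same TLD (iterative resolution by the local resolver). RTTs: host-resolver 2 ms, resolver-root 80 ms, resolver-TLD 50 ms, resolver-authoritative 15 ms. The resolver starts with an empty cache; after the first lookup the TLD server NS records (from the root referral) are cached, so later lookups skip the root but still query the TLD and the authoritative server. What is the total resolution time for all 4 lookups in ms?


Lookup 1 (cold cache): local + root + TLD + auth = 2 + 80 + 50 + 15 = 147 ms
Lookups 2..4 (TLD NS cached -> skip root; new domain -> still ask TLD and auth): local + TLD + auth = 2 + 50 + 15 = 67 ms each
Remaining 3 lookups: 3 * 67 = 201 ms
Total = 147 + 201 = 348 ms

348


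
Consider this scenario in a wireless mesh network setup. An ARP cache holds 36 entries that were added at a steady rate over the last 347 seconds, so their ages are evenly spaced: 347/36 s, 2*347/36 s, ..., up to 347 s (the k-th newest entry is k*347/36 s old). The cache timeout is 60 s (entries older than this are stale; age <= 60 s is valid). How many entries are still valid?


Ages are k * 347/36 s for k = 1..36 (spacing = 9.6389 s).
Entry k is valid iff k * 347/36 <= 60 iff k <= 36 * 60 / 347 = 6.2248
n_valid = floor(6.2248) = 6
(n_stale = 36 - 6 = 30)

6


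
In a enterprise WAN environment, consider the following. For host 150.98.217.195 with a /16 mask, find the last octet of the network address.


Given: IP = 150.98.217.195, prefix = /16
Subnet mask = 255.255.0.0
Last octet of IP: 195
Last octet of mask: 0
Network last octet = 195 AND 0 = 0

0


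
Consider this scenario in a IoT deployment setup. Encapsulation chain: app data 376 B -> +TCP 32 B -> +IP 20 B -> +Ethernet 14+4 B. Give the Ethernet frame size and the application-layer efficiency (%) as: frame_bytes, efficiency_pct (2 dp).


TCP segment = 376 + 32 = 408 B
IP packet = 408 + 20 = 428 B
Ethernet frame = 428 + 14 + 4 = 446 B
Efficiency = app / frame = 376 / 446 = 0.843049 = 84.3049% -> 84.30% (2 dp)

446, 84.30


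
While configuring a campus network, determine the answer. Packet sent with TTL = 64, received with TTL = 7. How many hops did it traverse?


Given: initial TTL = 64, received TTL = 7
Hops = initial TTL - received TTL
Hops = 64 - 7 = 57

57


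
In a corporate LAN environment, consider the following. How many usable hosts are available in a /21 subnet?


Given: subnet mask /21
Host bits = 32 - 21 = 11
Total addresses = 2^11 = 2048
Usable hosts = 2048 - 2 (network + broadcast) = 2046

2046


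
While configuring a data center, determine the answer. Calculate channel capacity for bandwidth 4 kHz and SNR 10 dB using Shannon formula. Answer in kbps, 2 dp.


Given: B = 4 kHz, SNR = 10 dB
SNR linear = 10^(10/10) = 10
1 + SNR = 11
log2(11) = 3.4594316186
C = 4 * 1000 * 3.4594316186 = 13837.7265 bps
C = 13.837726 kbps -> 13.84 kbps (2 dp)

13.84


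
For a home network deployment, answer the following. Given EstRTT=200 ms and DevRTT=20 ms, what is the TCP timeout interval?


Given: EstRTT = 200 ms, DevRTT = 20 ms
Timeout = EstRTT + 4 * DevRTT
4 * DevRTT = 4 * 20 = 80
Timeout = 200 + 80 = 280 ms

280


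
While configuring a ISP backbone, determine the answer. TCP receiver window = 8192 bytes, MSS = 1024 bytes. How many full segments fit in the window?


Given: RWND = 8192 bytes, MSS = 1024 bytes
Full segments = floor(RWND / MSS)
Full segments = floor(8192 / 1024)
Full segments = floor(8.0) = 8

8


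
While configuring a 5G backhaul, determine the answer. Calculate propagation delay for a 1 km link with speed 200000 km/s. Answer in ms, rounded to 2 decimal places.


Given: distance = 1 km, speed = 200000 km/s
Delay = distance / speed = 1 / 200000 seconds
Delay in ms = 1 * 1000 / 200000
Delay = 0.0050 ms
Rounded to 2 dp = 0.01 ms

0.01


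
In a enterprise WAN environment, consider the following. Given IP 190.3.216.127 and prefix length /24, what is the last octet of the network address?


Given: IP = 190.3.216.127, prefix = /24
Subnet mask = 255.255.255.0
Last octet of IP: 127
Last octet of mask: 0
Network last octet = 127 AND 0 = 0

0


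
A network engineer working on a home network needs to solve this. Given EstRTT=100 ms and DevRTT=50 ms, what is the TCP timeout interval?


Given: EstRTT = 100 ms, DevRTT = 50 ms
Timeout = EstRTT + 4 * DevRTT
4 * DevRTT = 4 * 50 = 200
Timeout = 100 + 200 = 300 ms

300


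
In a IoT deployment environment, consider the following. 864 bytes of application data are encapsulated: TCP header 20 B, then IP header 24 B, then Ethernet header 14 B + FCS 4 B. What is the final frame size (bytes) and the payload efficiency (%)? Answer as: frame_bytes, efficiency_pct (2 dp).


TCP segment = 864 + 20 = 884 B
IP packet = 884 + 24 = 908 B
Ethernet frame = 908 + 14 + 4 = 926 B
Efficiency = app / frame = 864 / 926 = 0.933045 = 93.3045% -> 93.30% (2 dp)

926, 93.30


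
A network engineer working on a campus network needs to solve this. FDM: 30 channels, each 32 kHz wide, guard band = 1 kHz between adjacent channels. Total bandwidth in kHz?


Given: 30 channels, 32 kHz each, guard = 1 kHz
Channel bandwidth = 30 * 32 = 960 kHz
Guard bands = 29 gaps * 1 kHz = 29 kHz
Total = 960 + 29 = 989 kHz

989


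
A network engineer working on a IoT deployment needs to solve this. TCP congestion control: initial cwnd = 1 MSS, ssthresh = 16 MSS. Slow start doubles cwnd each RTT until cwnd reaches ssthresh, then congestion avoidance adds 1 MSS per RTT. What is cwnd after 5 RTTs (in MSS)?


RTT 0: cwnd = 1 MSS (initial)
RTT 1: cwnd = 2 MSS (slow start, doubled)
RTT 2: cwnd = 4 MSS (slow start, doubled)
RTT 3: cwnd = 8 MSS (slow start, doubled)
RTT 4: cwnd = 16 MSS (slow start, doubled)
RTT 5: cwnd = 17 MSS (congestion avoidance, +1)

17


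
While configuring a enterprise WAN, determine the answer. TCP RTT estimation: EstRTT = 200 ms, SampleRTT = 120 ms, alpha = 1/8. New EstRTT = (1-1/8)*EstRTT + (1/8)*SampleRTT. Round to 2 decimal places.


Given: EstRTT = 200 ms, SampleRTT = 120 ms, alpha = 1/8
New EstRTT = (1 - alpha) * EstRTT + alpha * SampleRTT
(7/8) * 200 = 175
(1/8) * 120 = 15
New EstRTT = 175 + 15 = 190 ms -> 190.00 ms (2 dp)

190.00


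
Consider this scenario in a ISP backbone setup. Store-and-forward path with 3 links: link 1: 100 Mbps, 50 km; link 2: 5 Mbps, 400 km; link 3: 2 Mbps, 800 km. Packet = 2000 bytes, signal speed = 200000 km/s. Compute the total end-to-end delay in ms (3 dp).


Packet = 2000 bytes = 16000 bits. Store-and-forward: sum (t_trans + t_prop) per link.
Link 1: t_trans = 16000/(100*10^6) s = 0.1600 ms; t_prop = 50/200000 s = 0.2500 ms; subtotal = 0.4100 ms
Link 2: t_trans = 16000/(5*10^6) s = 3.2000 ms; t_prop = 400/200000 s = 2.0000 ms; subtotal = 5.2000 ms
Link 3: t_trans = 16000/(2*10^6) s = 8.0000 ms; t_prop = 800/200000 s = 4.0000 ms; subtotal = 12.0000 ms
End-to-end = 0.4100 + 5.2000 + 12.0000 = 17.6100 ms -> 17.610 ms (3 dp)

17.610


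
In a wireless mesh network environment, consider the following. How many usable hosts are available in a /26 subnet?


Given: subnet mask /26
Host bits = 32 - 26 = 6
Total addresses = 2^6 = 64
Usable hosts = 64 - 2 (network + broadcast) = 62

62


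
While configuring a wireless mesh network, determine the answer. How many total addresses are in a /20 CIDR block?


Given: CIDR prefix /20
Host bits = 32 - 20 = 12
Total addresses = 2^12 = 4096

4096


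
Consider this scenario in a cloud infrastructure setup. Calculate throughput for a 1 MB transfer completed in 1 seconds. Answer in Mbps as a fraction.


Given: file = 1 MB, time = 1 s
File in Mb = 1 * 8 = 8 Mb
Throughput = 8 / 1 Mbps
Throughput = 8 Mbps

8


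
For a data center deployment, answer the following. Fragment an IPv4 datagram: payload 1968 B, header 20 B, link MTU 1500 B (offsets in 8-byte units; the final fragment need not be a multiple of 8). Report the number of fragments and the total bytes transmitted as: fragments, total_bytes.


Max data per non-final fragment = floor((MTU - header)/8)*8 = floor((1500 - 20)/8)*8 = floor(1480/8)*8 = 1480 B
Final fragment needs no 8-byte alignment: it can carry up to MTU - header = 1480 B
Non-final fragments needed = ceil((payload - 1480) / 1480) = ceil(488/1480) = ceil(0.3297) = 1
Number of fragments = 1 + 1 = 2
Fragment sizes (data): 1 * 1480 B + 488 B (last, 488 <= 1480 OK)
Total bytes sent = payload + n_frags * header = 1968 + 2*20 = 1968 + 40 = 2008 B

2, 2008


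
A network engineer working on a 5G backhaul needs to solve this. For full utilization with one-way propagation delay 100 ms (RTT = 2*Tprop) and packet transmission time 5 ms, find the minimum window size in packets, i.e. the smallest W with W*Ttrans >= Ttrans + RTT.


Given: Ttrans = 5 ms, RTT = 200 ms (= 2 * Tprop, Tprop = 100 ms)
Time until first ACK returns = Ttrans + RTT = 5 + 200 = 205 ms
Need W * Ttrans >= Ttrans + RTT  ->  W >= (Ttrans + RTT) / Ttrans
(Ttrans + RTT) / Ttrans = 205 / 5 = 41
W_min = ceil(41) = 41

41


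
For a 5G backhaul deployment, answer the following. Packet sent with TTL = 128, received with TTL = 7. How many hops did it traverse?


Given: initial TTL = 128, received TTL = 7
Hops = initial TTL - received TTL
Hops = 128 - 7 = 121

121


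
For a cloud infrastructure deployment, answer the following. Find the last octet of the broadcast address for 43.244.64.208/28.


Given: IP = 43.244.64.208, prefix = /28
Host bits = 32 - 28 = 4
Network last octet = 208 AND mask = 208
Host part size = 2^4 - 1 = 15
Broadcast last octet = 208 OR 15 = 223

223


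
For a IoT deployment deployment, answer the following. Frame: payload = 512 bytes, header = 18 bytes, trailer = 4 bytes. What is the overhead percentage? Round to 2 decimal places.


Given: payload = 512 B, header = 18 B, trailer = 4 B
Overhead bytes = header + trailer = 18 + 4 = 22
Total frame = payload + overhead = 512 + 22 = 534
Overhead % = 22 / 534 * 100 = 4.1199% -> 4.12% (2 dp)

4.12


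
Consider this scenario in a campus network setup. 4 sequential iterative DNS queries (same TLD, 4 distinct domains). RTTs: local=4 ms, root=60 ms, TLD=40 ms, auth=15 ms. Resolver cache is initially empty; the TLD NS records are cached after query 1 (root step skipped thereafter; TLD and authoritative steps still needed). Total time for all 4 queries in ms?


Lookup 1 (cold cache): local + root + TLD + auth = 4 + 60 + 40 + 15 = 119 ms
Lookups 2..4 (TLD NS cached -> skip root; new domain -> still ask TLD and auth): local + TLD + auth = 4 + 40 + 15 = 59 ms each
Remaining 3 lookups: 3 * 59 = 177 ms
Total = 119 + 177 = 296 ms

296


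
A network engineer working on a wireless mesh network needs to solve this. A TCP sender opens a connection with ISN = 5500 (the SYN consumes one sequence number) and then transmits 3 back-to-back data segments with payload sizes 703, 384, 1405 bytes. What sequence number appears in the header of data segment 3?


The SYN occupies sequence number ISN = 5500, so the first data byte is ISN + 1 = 5501.
SEQ of data segment i = (ISN + 1) + sum of payload sizes of segments 1..i-1.
Segment 1: SEQ = 5501, payload = 703 bytes
Segment 2: SEQ = 6204, payload = 384 bytes
Segment 3: SEQ = 6588, payload = 1405 bytes
SEQ of segment 3 = 5501 + 703 + 384 = 6588

6588


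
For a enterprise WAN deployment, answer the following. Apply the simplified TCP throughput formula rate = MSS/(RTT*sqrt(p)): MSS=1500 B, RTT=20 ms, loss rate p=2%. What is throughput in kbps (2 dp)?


Given: MSS = 1500 bytes, RTT = 20 ms, loss = 2%
RTT in seconds = 20 / 1000 = 0.02
Loss rate = 2% = 0.02
sqrt(loss) = sqrt(0.02) = 0.141421356237
Throughput (bytes/s) = 1500 / (0.02 * 0.141421356237) = 530330.0859
Throughput (kbps) = 530330.0859 * 8 / 1000 = 4242.640687 -> 4242.64 kbps (2 dp)

4242.64


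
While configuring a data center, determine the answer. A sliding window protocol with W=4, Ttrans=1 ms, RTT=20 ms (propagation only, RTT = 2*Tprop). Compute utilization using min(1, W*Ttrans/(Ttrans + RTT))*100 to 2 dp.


Given: W = 4, Ttrans = 1 ms, RTT = 20 ms (= 2 * Tprop, Tprop = 10 ms)
Cycle time = Ttrans + RTT = 1 + 20 = 21 ms (first packet sent until its ACK returns)
W * Ttrans = 4 * 1 = 4 ms of sending per cycle
W * Ttrans / (Ttrans + RTT) = 4 / 21 = 0.190476
U = min(1, 0.190476) = 0.190476
U% = 19.05%

19.05


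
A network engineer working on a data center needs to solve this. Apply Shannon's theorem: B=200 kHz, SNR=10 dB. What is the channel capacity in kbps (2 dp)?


Given: B = 200 kHz, SNR = 10 dB
SNR linear = 10^(10/10) = 10
1 + SNR = 11
log2(11) = 3.4594316186
C = 200 * 1000 * 3.4594316186 = 691886.3237 bps
C = 691.886324 kbps -> 691.89 kbps (2 dp)

691.89


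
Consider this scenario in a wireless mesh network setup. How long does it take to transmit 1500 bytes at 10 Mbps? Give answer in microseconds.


Given: packet = 1500 bytes, bandwidth = 10 Mbps
Packet in bits = 1500 * 8 = 12000 bits
Bandwidth = 10 * 10^6 = 10000000 bps
Time = 12000 / 10000000 seconds
Time in us = 12000 * 10^6 / 10000000 = 1200

1200


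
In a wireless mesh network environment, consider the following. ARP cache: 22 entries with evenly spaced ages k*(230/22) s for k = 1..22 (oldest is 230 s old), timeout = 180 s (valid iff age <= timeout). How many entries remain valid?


Ages are k * 230/22 s for k = 1..22 (spacing = 10.4545 s).
Entry k is valid iff k * 230/22 <= 180 iff k <= 22 * 180 / 230 = 17.2174
n_valid = floor(17.2174) = 17
(n_stale = 22 - 17 = 5)

17


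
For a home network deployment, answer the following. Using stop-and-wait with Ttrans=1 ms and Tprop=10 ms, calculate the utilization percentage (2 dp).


Given: Ttrans = 1 ms, Tprop = 10 ms
RTT = 2 * Tprop = 2 * 10 = 20 ms
U = Ttrans / (Ttrans + RTT)
U = 1 / (1 + 20)
U = 1 / 21 = 0.047619
U% = 4.76%

4.76


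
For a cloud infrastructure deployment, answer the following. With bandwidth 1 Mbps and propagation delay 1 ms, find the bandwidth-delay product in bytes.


Given: bandwidth = 1 Mbps, delay = 1 ms
BDP in bits = 1 * 10^6 * 1 / 1000
BDP in bits = 1000
BDP in bytes = 1000 / 8 = 125

125


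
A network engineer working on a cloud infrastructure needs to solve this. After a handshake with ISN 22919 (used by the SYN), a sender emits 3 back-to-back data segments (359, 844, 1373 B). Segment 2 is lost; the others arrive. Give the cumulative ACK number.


SYN uses sequence number 22919; first data byte = ISN + 1 = 22920.
Segment 1: SEQ = 22920, len = 359 B, covers [22920, 23278]
Segment 2: SEQ = 23279, len = 844 B, covers [23279, 24122] [LOST]
Segment 3: SEQ = 24123, len = 1373 B, covers [24123, 25495]
In-order data received: bytes [22920, 23278] (segments 1..1).
Segment 2 missing -> gap begins at byte 23279; later segments buffered out of order.
Cumulative ACK = next expected in-order byte = 22920 + 359 = 23279

23279
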